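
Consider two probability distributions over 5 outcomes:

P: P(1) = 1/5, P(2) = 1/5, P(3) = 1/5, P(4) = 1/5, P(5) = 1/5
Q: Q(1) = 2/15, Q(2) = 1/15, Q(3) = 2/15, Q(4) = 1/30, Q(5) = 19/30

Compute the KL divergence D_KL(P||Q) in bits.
0.7354 bits

D_KL(P||Q) = Σ P(x) log₂(P(x)/Q(x))

Computing term by term:
  P(1)·log₂(P(1)/Q(1)) = (1/5)·log₂((1/5)/(2/15)) = 0.11699
  P(2)·log₂(P(2)/Q(2)) = (1/5)·log₂((1/5)/(1/15)) = 0.31699
  P(3)·log₂(P(3)/Q(3)) = (1/5)·log₂((1/5)/(2/15)) = 0.11699
  P(4)·log₂(P(4)/Q(4)) = (1/5)·log₂((1/5)/(1/30)) = 0.51699
  P(5)·log₂(P(5)/Q(5)) = (1/5)·log₂((1/5)/(19/30)) = -0.33259

D_KL(P||Q) = 0.11699 + 0.31699 + 0.11699 + 0.51699 - 0.33259 = 0.73537 ≈ 0.7354 bits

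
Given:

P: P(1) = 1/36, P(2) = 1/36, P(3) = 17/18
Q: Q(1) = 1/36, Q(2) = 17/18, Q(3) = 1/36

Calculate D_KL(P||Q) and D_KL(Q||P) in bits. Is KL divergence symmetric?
D_KL(P||Q) = 4.6635 bits, D_KL(Q||P) = 4.6635 bits. The two values coincide for this particular pair, but no — KL divergence is not symmetric in general.

D_KL(P||Q) = Σ P(x) log₂(P(x)/Q(x))

Computing term by term:
  P(1)·log₂(P(1)/Q(1)) = (1/36)·log₂((1/36)/(1/36)) = 0.00000
  P(2)·log₂(P(2)/Q(2)) = (1/36)·log₂((1/36)/(17/18)) = -0.14132
  P(3)·log₂(P(3)/Q(3)) = (17/18)·log₂((17/18)/(1/36)) = 4.80483

D_KL(P||Q) = 0.00000 - 0.14132 + 4.80483 = 4.66351 ≈ 4.6635 bits

D_KL(Q||P) = Σ Q(x) log₂(Q(x)/P(x))

Computing term by term:
  Q(1)·log₂(Q(1)/P(1)) = (1/36)·log₂((1/36)/(1/36)) = 0.00000
  Q(2)·log₂(Q(2)/P(2)) = (17/18)·log₂((17/18)/(1/36)) = 4.80483
  Q(3)·log₂(Q(3)/P(3)) = (1/36)·log₂((1/36)/(17/18)) = -0.14132

D_KL(Q||P) = 0.00000 + 4.80483 - 0.14132 = 4.66351 ≈ 4.6635 bits

These ARE equal here. Q is P with outcomes relabeled (Q(2) = P(3), Q(3) = P(2)) by a relabeling that is its own inverse, so the two sums contain exactly the same terms in a different order. This is a special case — KL divergence is not symmetric in general: D_KL(P||Q) ≠ D_KL(Q||P) for most P, Q.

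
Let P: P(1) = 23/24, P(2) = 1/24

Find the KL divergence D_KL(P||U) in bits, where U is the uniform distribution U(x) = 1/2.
0.7501 bits

U(i) = 1/2 for all i

D_KL(P||U) = Σ P(x) log₂(P(x) / (1/2))
           = Σ P(x) log₂(P(x)) + log₂(2)
           = log₂(2) - H(P)

H(P) = -Σ P(x) log₂(P(x)):
  -P(1)·log₂(P(1)) = -(23/24)·log₂(23/24) = 0.05884
  -P(2)·log₂(P(2)) = -(1/24)·log₂(1/24) = 0.19104
H(P) = 0.05884 + 0.19104 = 0.24988 bits

log₂(2) = 1.00000 bits

D_KL(P||U) = 1.00000 - 0.24988 = 0.75012 ≈ 0.7501 bits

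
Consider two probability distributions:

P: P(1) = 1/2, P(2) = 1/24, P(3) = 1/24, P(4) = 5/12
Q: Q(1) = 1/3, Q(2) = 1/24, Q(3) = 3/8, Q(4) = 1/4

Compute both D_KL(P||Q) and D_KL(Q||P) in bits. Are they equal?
D_KL(P||Q) = 0.4675 bits, D_KL(Q||P) = 0.8095 bits. No, they are not equal.

D_KL(P||Q) = Σ P(x) log₂(P(x)/Q(x))

Computing term by term:
  P(1)·log₂(P(1)/Q(1)) = (1/2)·log₂((1/2)/(1/3)) = 0.29248
  P(2)·log₂(P(2)/Q(2)) = (1/24)·log₂((1/24)/(1/24)) = 0.00000
  P(3)·log₂(P(3)/Q(3)) = (1/24)·log₂((1/24)/(3/8)) = -0.13208
  P(4)·log₂(P(4)/Q(4)) = (5/12)·log₂((5/12)/(1/4)) = 0.30707

D_KL(P||Q) = 0.29248 + 0.00000 - 0.13208 + 0.30707 = 0.46747 ≈ 0.4675 bits

D_KL(Q||P) = Σ Q(x) log₂(Q(x)/P(x))

Computing term by term:
  Q(1)·log₂(Q(1)/P(1)) = (1/3)·log₂((1/3)/(1/2)) = -0.19499
  Q(2)·log₂(Q(2)/P(2)) = (1/24)·log₂((1/24)/(1/24)) = 0.00000
  Q(3)·log₂(Q(3)/P(3)) = (3/8)·log₂((3/8)/(1/24)) = 1.18872
  Q(4)·log₂(Q(4)/P(4)) = (1/4)·log₂((1/4)/(5/12)) = -0.18424

D_KL(Q||P) = -0.19499 + 0.00000 + 1.18872 - 0.18424 = 0.80949 ≈ 0.8095 bits

These are NOT equal (difference: 0.3420 bits). KL divergence is asymmetric: D_KL(P||Q) ≠ D_KL(Q||P) in general.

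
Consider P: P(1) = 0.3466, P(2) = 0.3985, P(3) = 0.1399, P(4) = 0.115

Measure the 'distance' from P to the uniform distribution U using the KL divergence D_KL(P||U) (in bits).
0.1854 bits

U(i) = 1/4 for all i

D_KL(P||U) = Σ P(x) log₂(P(x) / (1/4))
           = Σ P(x) log₂(P(x)) + log₂(4)
           = log₂(4) - H(P)

H(P) = -Σ P(x) log₂(P(x)):
  -P(1)·log₂(P(1)) = -(0.3466)·log₂(0.3466) = 0.52983
  -P(2)·log₂(P(2)) = -(0.3985)·log₂(0.3985) = 0.52895
  -P(3)·log₂(P(3)) = -(0.1399)·log₂(0.1399) = 0.39697
  -P(4)·log₂(P(4)) = -(0.115)·log₂(0.115) = 0.35883
H(P) = 0.52983 + 0.52895 + 0.39697 + 0.35883 = 1.81458 bits

log₂(4) = 2.00000 bits

D_KL(P||U) = 2.00000 - 1.81458 = 0.18542 ≈ 0.1854 bits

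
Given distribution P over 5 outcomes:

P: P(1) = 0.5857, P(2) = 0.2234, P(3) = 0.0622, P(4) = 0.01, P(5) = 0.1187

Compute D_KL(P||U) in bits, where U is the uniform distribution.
0.7062 bits

U(i) = 1/5 for all i

D_KL(P||U) = Σ P(x) log₂(P(x) / (1/5))
           = Σ P(x) log₂(P(x)) + log₂(5)
           = log₂(5) - H(P)

H(P) = -Σ P(x) log₂(P(x)):
  -P(1)·log₂(P(1)) = -(0.5857)·log₂(0.5857) = 0.45202
  -P(2)·log₂(P(2)) = -(0.2234)·log₂(0.2234) = 0.48306
  -P(3)·log₂(P(3)) = -(0.0622)·log₂(0.0622) = 0.24923
  -P(4)·log₂(P(4)) = -(0.01)·log₂(0.01) = 0.06644
  -P(5)·log₂(P(5)) = -(0.1187)·log₂(0.1187) = 0.36496
H(P) = 0.45202 + 0.48306 + 0.24923 + 0.06644 + 0.36496 = 1.61571 bits

log₂(5) = 2.32193 bits

D_KL(P||U) = 2.32193 - 1.61571 = 0.70622 ≈ 0.7062 bits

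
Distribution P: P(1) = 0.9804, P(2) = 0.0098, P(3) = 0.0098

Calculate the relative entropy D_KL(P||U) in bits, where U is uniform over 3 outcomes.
1.4262 bits

U(i) = 1/3 for all i

D_KL(P||U) = Σ P(x) log₂(P(x) / (1/3))
           = Σ P(x) log₂(P(x)) + log₂(3)
           = log₂(3) - H(P)

H(P) = -Σ P(x) log₂(P(x)):
  -P(1)·log₂(P(1)) = -(0.9804)·log₂(0.9804) = 0.02800
  -P(2)·log₂(P(2)) = -(0.0098)·log₂(0.0098) = 0.06540
  -P(3)·log₂(P(3)) = -(0.0098)·log₂(0.0098) = 0.06540
H(P) = 0.02800 + 0.06540 + 0.06540 = 0.15880 bits

log₂(3) = 1.58496 bits

D_KL(P||U) = 1.58496 - 0.15880 = 1.42616 ≈ 1.4262 bits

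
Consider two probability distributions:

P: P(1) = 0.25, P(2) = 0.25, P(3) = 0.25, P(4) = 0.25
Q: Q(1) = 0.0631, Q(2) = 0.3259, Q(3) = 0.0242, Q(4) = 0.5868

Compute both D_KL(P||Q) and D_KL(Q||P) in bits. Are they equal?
D_KL(P||Q) = 0.9354 bits, D_KL(Q||P) = 0.6401 bits. No, they are not equal.

D_KL(P||Q) = Σ P(x) log₂(P(x)/Q(x))

Computing term by term:
  P(1)·log₂(P(1)/Q(1)) = 0.25·log₂(0.25/0.0631) = 0.49655
  P(2)·log₂(P(2)/Q(2)) = 0.25·log₂(0.25/0.3259) = -0.09563
  P(3)·log₂(P(3)/Q(3)) = 0.25·log₂(0.25/0.0242) = 0.84221
  P(4)·log₂(P(4)/Q(4)) = 0.25·log₂(0.25/0.5868) = -0.30774

D_KL(P||Q) = 0.49655 - 0.09563 + 0.84221 - 0.30774 = 0.93539 ≈ 0.9354 bits

D_KL(Q||P) = Σ Q(x) log₂(Q(x)/P(x))

Computing term by term:
  Q(1)·log₂(Q(1)/P(1)) = 0.0631·log₂(0.0631/0.25) = -0.12533
  Q(2)·log₂(Q(2)/P(2)) = 0.3259·log₂(0.3259/0.25) = 0.12466
  Q(3)·log₂(Q(3)/P(3)) = 0.0242·log₂(0.0242/0.25) = -0.08153
  Q(4)·log₂(Q(4)/P(4)) = 0.5868·log₂(0.5868/0.25) = 0.72232

D_KL(Q||P) = -0.12533 + 0.12466 - 0.08153 + 0.72232 = 0.64012 ≈ 0.6401 bits

These are NOT equal (difference: 0.2953 bits). KL divergence is asymmetric: D_KL(P||Q) ≠ D_KL(Q||P) in general.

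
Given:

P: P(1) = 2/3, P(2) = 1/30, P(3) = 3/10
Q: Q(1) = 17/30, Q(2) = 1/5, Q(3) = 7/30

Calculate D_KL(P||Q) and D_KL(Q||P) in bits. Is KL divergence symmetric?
D_KL(P||Q) = 0.1789 bits, D_KL(Q||P) = 0.2995 bits. No, KL divergence is not symmetric.

D_KL(P||Q) = Σ P(x) log₂(P(x)/Q(x))

Computing term by term:
  P(1)·log₂(P(1)/Q(1)) = (2/3)·log₂((2/3)/(17/30)) = 0.15631
  P(2)·log₂(P(2)/Q(2)) = (1/30)·log₂((1/30)/(1/5)) = -0.08617
  P(3)·log₂(P(3)/Q(3)) = (3/10)·log₂((3/10)/(7/30)) = 0.10877

D_KL(P||Q) = 0.15631 - 0.08617 + 0.10877 = 0.17891 ≈ 0.1789 bits

D_KL(Q||P) = Σ Q(x) log₂(Q(x)/P(x))

Computing term by term:
  Q(1)·log₂(Q(1)/P(1)) = (17/30)·log₂((17/30)/(2/3)) = -0.13286
  Q(2)·log₂(Q(2)/P(2)) = (1/5)·log₂((1/5)/(1/30)) = 0.51699
  Q(3)·log₂(Q(3)/P(3)) = (7/30)·log₂((7/30)/(3/10)) = -0.08460

D_KL(Q||P) = -0.13286 + 0.51699 - 0.08460 = 0.29953 ≈ 0.2995 bits

These are NOT equal (difference: 0.1206 bits). KL divergence is asymmetric: D_KL(P||Q) ≠ D_KL(Q||P) in general.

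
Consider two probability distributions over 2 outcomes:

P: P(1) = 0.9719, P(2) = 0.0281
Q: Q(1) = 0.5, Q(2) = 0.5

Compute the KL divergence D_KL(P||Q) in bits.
0.8152 bits

D_KL(P||Q) = Σ P(x) log₂(P(x)/Q(x))

Computing term by term:
  P(1)·log₂(P(1)/Q(1)) = 0.9719·log₂(0.9719/0.5) = 0.93194
  P(2)·log₂(P(2)/Q(2)) = 0.0281·log₂(0.0281/0.5) = -0.11671

D_KL(P||Q) = 0.93194 - 0.11671 = 0.81523 ≈ 0.8152 bits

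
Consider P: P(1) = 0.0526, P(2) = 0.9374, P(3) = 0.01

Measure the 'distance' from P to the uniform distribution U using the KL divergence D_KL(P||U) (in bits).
1.2076 bits

U(i) = 1/3 for all i

D_KL(P||U) = Σ P(x) log₂(P(x) / (1/3))
           = Σ P(x) log₂(P(x)) + log₂(3)
           = log₂(3) - H(P)

H(P) = -Σ P(x) log₂(P(x)):
  -P(1)·log₂(P(1)) = -(0.0526)·log₂(0.0526) = 0.22349
  -P(2)·log₂(P(2)) = -(0.9374)·log₂(0.9374) = 0.08743
  -P(3)·log₂(P(3)) = -(0.01)·log₂(0.01) = 0.06644
H(P) = 0.22349 + 0.08743 + 0.06644 = 0.37736 bits

log₂(3) = 1.58496 bits

D_KL(P||U) = 1.58496 - 0.37736 = 1.20760 ≈ 1.2076 bits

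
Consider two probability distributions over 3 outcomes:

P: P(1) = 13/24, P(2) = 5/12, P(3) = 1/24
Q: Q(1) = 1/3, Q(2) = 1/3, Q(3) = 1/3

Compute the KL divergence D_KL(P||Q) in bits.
0.3885 bits

D_KL(P||Q) = Σ P(x) log₂(P(x)/Q(x))

Computing term by term:
  P(1)·log₂(P(1)/Q(1)) = (13/24)·log₂((13/24)/(1/3)) = 0.37940
  P(2)·log₂(P(2)/Q(2)) = (5/12)·log₂((5/12)/(1/3)) = 0.13414
  P(3)·log₂(P(3)/Q(3)) = (1/24)·log₂((1/24)/(1/3)) = -0.12500

D_KL(P||Q) = 0.37940 + 0.13414 - 0.12500 = 0.38854 ≈ 0.3885 bits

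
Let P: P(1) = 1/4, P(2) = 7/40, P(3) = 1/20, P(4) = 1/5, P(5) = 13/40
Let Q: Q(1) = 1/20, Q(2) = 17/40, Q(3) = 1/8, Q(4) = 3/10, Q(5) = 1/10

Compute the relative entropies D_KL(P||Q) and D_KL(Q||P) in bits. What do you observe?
D_KL(P||Q) = 0.7260 bits, D_KL(Q||P) = 0.5986 bits. The two directions give different values (D_KL(P||Q) exceeds D_KL(Q||P) by 0.1274 bits): KL divergence is asymmetric.

D_KL(P||Q) = Σ P(x) log₂(P(x)/Q(x))

Computing term by term:
  P(1)·log₂(P(1)/Q(1)) = (1/4)·log₂((1/4)/(1/20)) = 0.58048
  P(2)·log₂(P(2)/Q(2)) = (7/40)·log₂((7/40)/(17/40)) = -0.22402
  P(3)·log₂(P(3)/Q(3)) = (1/20)·log₂((1/20)/(1/8)) = -0.06610
  P(4)·log₂(P(4)/Q(4)) = (1/5)·log₂((1/5)/(3/10)) = -0.11699
  P(5)·log₂(P(5)/Q(5)) = (13/40)·log₂((13/40)/(1/10)) = 0.55264

D_KL(P||Q) = 0.58048 - 0.22402 - 0.06610 - 0.11699 + 0.55264 = 0.72601 ≈ 0.7260 bits

D_KL(Q||P) = Σ Q(x) log₂(Q(x)/P(x))

Computing term by term:
  Q(1)·log₂(Q(1)/P(1)) = (1/20)·log₂((1/20)/(1/4)) = -0.11610
  Q(2)·log₂(Q(2)/P(2)) = (17/40)·log₂((17/40)/(7/40)) = 0.54405
  Q(3)·log₂(Q(3)/P(3)) = (1/8)·log₂((1/8)/(1/20)) = 0.16524
  Q(4)·log₂(Q(4)/P(4)) = (3/10)·log₂((3/10)/(1/5)) = 0.17549
  Q(5)·log₂(Q(5)/P(5)) = (1/10)·log₂((1/10)/(13/40)) = -0.17004

D_KL(Q||P) = -0.11610 + 0.54405 + 0.16524 + 0.17549 - 0.17004 = 0.59864 ≈ 0.5986 bits

These are NOT equal (difference: 0.1274 bits). KL divergence is asymmetric: D_KL(P||Q) ≠ D_KL(Q||P) in general.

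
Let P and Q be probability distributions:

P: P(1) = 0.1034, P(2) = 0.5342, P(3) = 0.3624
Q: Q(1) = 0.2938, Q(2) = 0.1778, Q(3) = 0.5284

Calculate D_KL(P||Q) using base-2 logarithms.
0.4949 bits

D_KL(P||Q) = Σ P(x) log₂(P(x)/Q(x))

Computing term by term:
  P(1)·log₂(P(1)/Q(1)) = 0.1034·log₂(0.1034/0.2938) = -0.15578
  P(2)·log₂(P(2)/Q(2)) = 0.5342·log₂(0.5342/0.1778) = 0.84784
  P(3)·log₂(P(3)/Q(3)) = 0.3624·log₂(0.3624/0.5284) = -0.19716

D_KL(P||Q) = -0.15578 + 0.84784 - 0.19716 = 0.49490 ≈ 0.4949 bits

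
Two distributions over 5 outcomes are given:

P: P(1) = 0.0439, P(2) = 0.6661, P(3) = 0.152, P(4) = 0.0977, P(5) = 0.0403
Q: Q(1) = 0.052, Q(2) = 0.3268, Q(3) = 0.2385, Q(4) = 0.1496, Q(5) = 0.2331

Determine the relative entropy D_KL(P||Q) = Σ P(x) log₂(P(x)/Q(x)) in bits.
0.4127 bits

D_KL(P||Q) = Σ P(x) log₂(P(x)/Q(x))

Computing term by term:
  P(1)·log₂(P(1)/Q(1)) = 0.0439·log₂(0.0439/0.052) = -0.01072
  P(2)·log₂(P(2)/Q(2)) = 0.6661·log₂(0.6661/0.3268) = 0.68431
  P(3)·log₂(P(3)/Q(3)) = 0.152·log₂(0.152/0.2385) = -0.09879
  P(4)·log₂(P(4)/Q(4)) = 0.0977·log₂(0.0977/0.1496) = -0.06005
  P(5)·log₂(P(5)/Q(5)) = 0.0403·log₂(0.0403/0.2331) = -0.10204

D_KL(P||Q) = -0.01072 + 0.68431 - 0.09879 - 0.06005 - 0.10204 = 0.41271 ≈ 0.4127 bits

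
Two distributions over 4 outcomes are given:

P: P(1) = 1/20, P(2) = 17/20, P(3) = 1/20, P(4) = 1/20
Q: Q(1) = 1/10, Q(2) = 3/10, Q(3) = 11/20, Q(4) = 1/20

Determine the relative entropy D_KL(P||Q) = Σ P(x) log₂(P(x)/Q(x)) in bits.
1.0542 bits

D_KL(P||Q) = Σ P(x) log₂(P(x)/Q(x))

Computing term by term:
  P(1)·log₂(P(1)/Q(1)) = (1/20)·log₂((1/20)/(1/10)) = -0.05000
  P(2)·log₂(P(2)/Q(2)) = (17/20)·log₂((17/20)/(3/10)) = 1.27713
  P(3)·log₂(P(3)/Q(3)) = (1/20)·log₂((1/20)/(11/20)) = -0.17297
  P(4)·log₂(P(4)/Q(4)) = (1/20)·log₂((1/20)/(1/20)) = 0.00000

D_KL(P||Q) = -0.05000 + 1.27713 - 0.17297 + 0.00000 = 1.05416 ≈ 1.0542 bits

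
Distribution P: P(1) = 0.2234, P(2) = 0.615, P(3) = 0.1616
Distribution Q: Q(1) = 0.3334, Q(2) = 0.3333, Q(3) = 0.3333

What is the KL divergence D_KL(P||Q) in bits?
0.2457 bits

D_KL(P||Q) = Σ P(x) log₂(P(x)/Q(x))

Computing term by term:
  P(1)·log₂(P(1)/Q(1)) = 0.2234·log₂(0.2234/0.3334) = -0.12904
  P(2)·log₂(P(2)/Q(2)) = 0.615·log₂(0.615/0.3333) = 0.54352
  P(3)·log₂(P(3)/Q(3)) = 0.1616·log₂(0.1616/0.3333) = -0.16877

D_KL(P||Q) = -0.12904 + 0.54352 - 0.16877 = 0.24571 ≈ 0.2457 bits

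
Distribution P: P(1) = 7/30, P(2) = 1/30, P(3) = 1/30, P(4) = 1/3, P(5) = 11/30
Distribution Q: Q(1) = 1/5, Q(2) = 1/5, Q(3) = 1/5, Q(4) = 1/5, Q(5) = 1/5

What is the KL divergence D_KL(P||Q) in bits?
0.4459 bits

D_KL(P||Q) = Σ P(x) log₂(P(x)/Q(x))

Computing term by term:
  P(1)·log₂(P(1)/Q(1)) = (7/30)·log₂((7/30)/(1/5)) = 0.05189
  P(2)·log₂(P(2)/Q(2)) = (1/30)·log₂((1/30)/(1/5)) = -0.08617
  P(3)·log₂(P(3)/Q(3)) = (1/30)·log₂((1/30)/(1/5)) = -0.08617
  P(4)·log₂(P(4)/Q(4)) = (1/3)·log₂((1/3)/(1/5)) = 0.24566
  P(5)·log₂(P(5)/Q(5)) = (11/30)·log₂((11/30)/(1/5)) = 0.32064

D_KL(P||Q) = 0.05189 - 0.08617 - 0.08617 + 0.24566 + 0.32064 = 0.44585 ≈ 0.4459 bits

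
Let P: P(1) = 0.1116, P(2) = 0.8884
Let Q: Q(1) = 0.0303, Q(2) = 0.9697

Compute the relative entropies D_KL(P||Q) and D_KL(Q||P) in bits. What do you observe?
D_KL(P||Q) = 0.0977 bits, D_KL(Q||P) = 0.0655 bits. The two directions give different values (D_KL(P||Q) exceeds D_KL(Q||P) by 0.0322 bits): KL divergence is asymmetric.

D_KL(P||Q) = Σ P(x) log₂(P(x)/Q(x))

Computing term by term:
  P(1)·log₂(P(1)/Q(1)) = 0.1116·log₂(0.1116/0.0303) = 0.20991
  P(2)·log₂(P(2)/Q(2)) = 0.8884·log₂(0.8884/0.9697) = -0.11223

D_KL(P||Q) = 0.20991 - 0.11223 = 0.09768 ≈ 0.0977 bits

D_KL(Q||P) = Σ Q(x) log₂(Q(x)/P(x))

Computing term by term:
  Q(1)·log₂(Q(1)/P(1)) = 0.0303·log₂(0.0303/0.1116) = -0.05699
  Q(2)·log₂(Q(2)/P(2)) = 0.9697·log₂(0.9697/0.8884) = 0.12250

D_KL(Q||P) = -0.05699 + 0.12250 = 0.06551 ≈ 0.0655 bits

These are NOT equal (difference: 0.0322 bits). KL divergence is asymmetric: D_KL(P||Q) ≠ D_KL(Q||P) in general.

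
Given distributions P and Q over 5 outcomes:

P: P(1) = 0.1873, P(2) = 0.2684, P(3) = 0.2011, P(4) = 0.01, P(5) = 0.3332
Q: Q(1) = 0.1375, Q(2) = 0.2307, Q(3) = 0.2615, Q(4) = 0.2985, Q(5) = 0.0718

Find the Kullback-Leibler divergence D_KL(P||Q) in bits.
0.7548 bits

D_KL(P||Q) = Σ P(x) log₂(P(x)/Q(x))

Computing term by term:
  P(1)·log₂(P(1)/Q(1)) = 0.1873·log₂(0.1873/0.1375) = 0.08352
  P(2)·log₂(P(2)/Q(2)) = 0.2684·log₂(0.2684/0.2307) = 0.05861
  P(3)·log₂(P(3)/Q(3)) = 0.2011·log₂(0.2011/0.2615) = -0.07620
  P(4)·log₂(P(4)/Q(4)) = 0.01·log₂(0.01/0.2985) = -0.04900
  P(5)·log₂(P(5)/Q(5)) = 0.3332·log₂(0.3332/0.0718) = 0.73782

D_KL(P||Q) = 0.08352 + 0.05861 - 0.07620 - 0.04900 + 0.73782 = 0.75475 ≈ 0.7548 bits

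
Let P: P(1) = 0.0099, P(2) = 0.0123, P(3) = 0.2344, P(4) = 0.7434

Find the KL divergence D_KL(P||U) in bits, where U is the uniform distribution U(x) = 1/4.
1.0474 bits

U(i) = 1/4 for all i

D_KL(P||U) = Σ P(x) log₂(P(x) / (1/4))
           = Σ P(x) log₂(P(x)) + log₂(4)
           = log₂(4) - H(P)

H(P) = -Σ P(x) log₂(P(x)):
  -P(1)·log₂(P(1)) = -(0.0099)·log₂(0.0099) = 0.06592
  -P(2)·log₂(P(2)) = -(0.0123)·log₂(0.0123) = 0.07805
  -P(3)·log₂(P(3)) = -(0.2344)·log₂(0.2344) = 0.49059
  -P(4)·log₂(P(4)) = -(0.7434)·log₂(0.7434) = 0.31802
H(P) = 0.06592 + 0.07805 + 0.49059 + 0.31802 = 0.95258 bits

log₂(4) = 2.00000 bits

D_KL(P||U) = 2.00000 - 0.95258 = 1.04742 ≈ 1.0474 bits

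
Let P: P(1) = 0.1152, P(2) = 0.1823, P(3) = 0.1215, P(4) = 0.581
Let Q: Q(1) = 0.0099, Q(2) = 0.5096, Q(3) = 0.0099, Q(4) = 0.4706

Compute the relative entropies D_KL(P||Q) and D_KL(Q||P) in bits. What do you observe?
D_KL(P||Q) = 0.7537 bits, D_KL(Q||P) = 0.5418 bits. The two directions give different values (D_KL(P||Q) exceeds D_KL(Q||P) by 0.2119 bits): KL divergence is asymmetric.

D_KL(P||Q) = Σ P(x) log₂(P(x)/Q(x))

Computing term by term:
  P(1)·log₂(P(1)/Q(1)) = 0.1152·log₂(0.1152/0.0099) = 0.40787
  P(2)·log₂(P(2)/Q(2)) = 0.1823·log₂(0.1823/0.5096) = -0.27036
  P(3)·log₂(P(3)/Q(3)) = 0.1215·log₂(0.1215/0.0099) = 0.43951
  P(4)·log₂(P(4)/Q(4)) = 0.581·log₂(0.581/0.4706) = 0.17665

D_KL(P||Q) = 0.40787 - 0.27036 + 0.43951 + 0.17665 = 0.75367 ≈ 0.7537 bits

D_KL(Q||P) = Σ Q(x) log₂(Q(x)/P(x))

Computing term by term:
  Q(1)·log₂(Q(1)/P(1)) = 0.0099·log₂(0.0099/0.1152) = -0.03505
  Q(2)·log₂(Q(2)/P(2)) = 0.5096·log₂(0.5096/0.1823) = 0.75576
  Q(3)·log₂(Q(3)/P(3)) = 0.0099·log₂(0.0099/0.1215) = -0.03581
  Q(4)·log₂(Q(4)/P(4)) = 0.4706·log₂(0.4706/0.581) = -0.14308

D_KL(Q||P) = -0.03505 + 0.75576 - 0.03581 - 0.14308 = 0.54182 ≈ 0.5418 bits

These are NOT equal (difference: 0.2119 bits). KL divergence is asymmetric: D_KL(P||Q) ≠ D_KL(Q||P) in general.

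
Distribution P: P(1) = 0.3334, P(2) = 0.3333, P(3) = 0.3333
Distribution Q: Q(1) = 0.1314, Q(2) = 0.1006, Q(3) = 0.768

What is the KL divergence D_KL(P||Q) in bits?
0.6225 bits

D_KL(P||Q) = Σ P(x) log₂(P(x)/Q(x))

Computing term by term:
  P(1)·log₂(P(1)/Q(1)) = 0.3334·log₂(0.3334/0.1314) = 0.44785
  P(2)·log₂(P(2)/Q(2)) = 0.3333·log₂(0.3333/0.1006) = 0.57601
  P(3)·log₂(P(3)/Q(3)) = 0.3333·log₂(0.3333/0.768) = -0.40139

D_KL(P||Q) = 0.44785 + 0.57601 - 0.40139 = 0.62247 ≈ 0.6225 bits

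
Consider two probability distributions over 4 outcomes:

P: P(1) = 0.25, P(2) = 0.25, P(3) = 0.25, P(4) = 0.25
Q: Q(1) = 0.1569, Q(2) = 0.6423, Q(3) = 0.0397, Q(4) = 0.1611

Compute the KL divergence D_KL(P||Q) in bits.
0.6499 bits

D_KL(P||Q) = Σ P(x) log₂(P(x)/Q(x))

Computing term by term:
  P(1)·log₂(P(1)/Q(1)) = 0.25·log₂(0.25/0.1569) = 0.16802
  P(2)·log₂(P(2)/Q(2)) = 0.25·log₂(0.25/0.6423) = -0.34033
  P(3)·log₂(P(3)/Q(3)) = 0.25·log₂(0.25/0.0397) = 0.66368
  P(4)·log₂(P(4)/Q(4)) = 0.25·log₂(0.25/0.1611) = 0.15849

D_KL(P||Q) = 0.16802 - 0.34033 + 0.66368 + 0.15849 = 0.64986 ≈ 0.6499 bits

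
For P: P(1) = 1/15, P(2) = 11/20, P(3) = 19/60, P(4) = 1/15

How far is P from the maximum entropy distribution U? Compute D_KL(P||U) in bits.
0.4794 bits

U(i) = 1/4 for all i

D_KL(P||U) = Σ P(x) log₂(P(x) / (1/4))
           = Σ P(x) log₂(P(x)) + log₂(4)
           = log₂(4) - H(P)

H(P) = -Σ P(x) log₂(P(x)):
  -P(1)·log₂(P(1)) = -(1/15)·log₂(1/15) = 0.26046
  -P(2)·log₂(P(2)) = -(11/20)·log₂(11/20) = 0.47437
  -P(3)·log₂(P(3)) = -(19/60)·log₂(19/60) = 0.52534
  -P(4)·log₂(P(4)) = -(1/15)·log₂(1/15) = 0.26046
H(P) = 0.26046 + 0.47437 + 0.52534 + 0.26046 = 1.52063 bits

log₂(4) = 2.00000 bits

D_KL(P||U) = 2.00000 - 1.52063 = 0.47937 ≈ 0.4794 bits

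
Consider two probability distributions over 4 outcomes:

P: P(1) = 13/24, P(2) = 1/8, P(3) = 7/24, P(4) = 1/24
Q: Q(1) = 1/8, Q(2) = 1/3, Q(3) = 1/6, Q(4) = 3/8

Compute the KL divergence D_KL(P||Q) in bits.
1.0724 bits

D_KL(P||Q) = Σ P(x) log₂(P(x)/Q(x))

Computing term by term:
  P(1)·log₂(P(1)/Q(1)) = (13/24)·log₂((13/24)/(1/8)) = 1.14588
  P(2)·log₂(P(2)/Q(2)) = (1/8)·log₂((1/8)/(1/3)) = -0.17688
  P(3)·log₂(P(3)/Q(3)) = (7/24)·log₂((7/24)/(1/6)) = 0.23548
  P(4)·log₂(P(4)/Q(4)) = (1/24)·log₂((1/24)/(3/8)) = -0.13208

D_KL(P||Q) = 1.14588 - 0.17688 + 0.23548 - 0.13208 = 1.07240 ≈ 1.0724 bits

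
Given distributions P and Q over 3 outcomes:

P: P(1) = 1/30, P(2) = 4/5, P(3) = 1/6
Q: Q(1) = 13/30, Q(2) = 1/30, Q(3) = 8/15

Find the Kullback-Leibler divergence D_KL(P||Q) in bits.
3.2649 bits

D_KL(P||Q) = Σ P(x) log₂(P(x)/Q(x))

Computing term by term:
  P(1)·log₂(P(1)/Q(1)) = (1/30)·log₂((1/30)/(13/30)) = -0.12335
  P(2)·log₂(P(2)/Q(2)) = (4/5)·log₂((4/5)/(1/30)) = 3.66797
  P(3)·log₂(P(3)/Q(3)) = (1/6)·log₂((1/6)/(8/15)) = -0.27968

D_KL(P||Q) = -0.12335 + 3.66797 - 0.27968 = 3.26494 ≈ 3.2649 bits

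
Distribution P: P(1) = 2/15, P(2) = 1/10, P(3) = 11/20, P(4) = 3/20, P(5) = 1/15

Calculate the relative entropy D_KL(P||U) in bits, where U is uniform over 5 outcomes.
0.4568 bits

U(i) = 1/5 for all i

D_KL(P||U) = Σ P(x) log₂(P(x) / (1/5))
           = Σ P(x) log₂(P(x)) + log₂(5)
           = log₂(5) - H(P)

H(P) = -Σ P(x) log₂(P(x)):
  -P(1)·log₂(P(1)) = -(2/15)·log₂(2/15) = 0.38759
  -P(2)·log₂(P(2)) = -(1/10)·log₂(1/10) = 0.33219
  -P(3)·log₂(P(3)) = -(11/20)·log₂(11/20) = 0.47437
  -P(4)·log₂(P(4)) = -(3/20)·log₂(3/20) = 0.41054
  -P(5)·log₂(P(5)) = -(1/15)·log₂(1/15) = 0.26046
H(P) = 0.38759 + 0.33219 + 0.47437 + 0.41054 + 0.26046 = 1.86515 bits

log₂(5) = 2.32193 bits

D_KL(P||U) = 2.32193 - 1.86515 = 0.45678 ≈ 0.4568 bits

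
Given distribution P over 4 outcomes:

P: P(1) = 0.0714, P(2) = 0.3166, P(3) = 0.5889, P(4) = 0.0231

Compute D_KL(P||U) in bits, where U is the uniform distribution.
0.6274 bits

U(i) = 1/4 for all i

D_KL(P||U) = Σ P(x) log₂(P(x) / (1/4))
           = Σ P(x) log₂(P(x)) + log₂(4)
           = log₂(4) - H(P)

H(P) = -Σ P(x) log₂(P(x)):
  -P(1)·log₂(P(1)) = -(0.0714)·log₂(0.0714) = 0.27189
  -P(2)·log₂(P(2)) = -(0.3166)·log₂(0.3166) = 0.52532
  -P(3)·log₂(P(3)) = -(0.5889)·log₂(0.5889) = 0.44986
  -P(4)·log₂(P(4)) = -(0.0231)·log₂(0.0231) = 0.12557
H(P) = 0.27189 + 0.52532 + 0.44986 + 0.12557 = 1.37264 bits

log₂(4) = 2.00000 bits

D_KL(P||U) = 2.00000 - 1.37264 = 0.62736 ≈ 0.6274 bits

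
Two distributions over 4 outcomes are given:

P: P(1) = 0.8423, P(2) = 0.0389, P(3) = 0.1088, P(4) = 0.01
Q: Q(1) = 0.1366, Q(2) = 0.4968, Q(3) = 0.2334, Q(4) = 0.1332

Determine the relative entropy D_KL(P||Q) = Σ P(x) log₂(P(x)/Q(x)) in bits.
1.9104 bits

D_KL(P||Q) = Σ P(x) log₂(P(x)/Q(x))

Computing term by term:
  P(1)·log₂(P(1)/Q(1)) = 0.8423·log₂(0.8423/0.1366) = 2.21051
  P(2)·log₂(P(2)/Q(2)) = 0.0389·log₂(0.0389/0.4968) = -0.14295
  P(3)·log₂(P(3)/Q(3)) = 0.1088·log₂(0.1088/0.2334) = -0.11980
  P(4)·log₂(P(4)/Q(4)) = 0.01·log₂(0.01/0.1332) = -0.03736

D_KL(P||Q) = 2.21051 - 0.14295 - 0.11980 - 0.03736 = 1.91040 ≈ 1.9104 bits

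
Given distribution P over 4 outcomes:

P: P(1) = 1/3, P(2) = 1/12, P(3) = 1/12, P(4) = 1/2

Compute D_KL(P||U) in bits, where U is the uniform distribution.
0.3742 bits

U(i) = 1/4 for all i

D_KL(P||U) = Σ P(x) log₂(P(x) / (1/4))
           = Σ P(x) log₂(P(x)) + log₂(4)
           = log₂(4) - H(P)

H(P) = -Σ P(x) log₂(P(x)):
  -P(1)·log₂(P(1)) = -(1/3)·log₂(1/3) = 0.52832
  -P(2)·log₂(P(2)) = -(1/12)·log₂(1/12) = 0.29875
  -P(3)·log₂(P(3)) = -(1/12)·log₂(1/12) = 0.29875
  -P(4)·log₂(P(4)) = -(1/2)·log₂(1/2) = 0.50000
H(P) = 0.52832 + 0.29875 + 0.29875 + 0.50000 = 1.62582 bits

log₂(4) = 2.00000 bits

D_KL(P||U) = 2.00000 - 1.62582 = 0.37418 ≈ 0.3742 bits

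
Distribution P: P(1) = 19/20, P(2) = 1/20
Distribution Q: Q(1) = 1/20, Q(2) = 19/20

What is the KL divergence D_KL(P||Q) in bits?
3.8231 bits

D_KL(P||Q) = Σ P(x) log₂(P(x)/Q(x))

Computing term by term:
  P(1)·log₂(P(1)/Q(1)) = (19/20)·log₂((19/20)/(1/20)) = 4.03553
  P(2)·log₂(P(2)/Q(2)) = (1/20)·log₂((1/20)/(19/20)) = -0.21240

D_KL(P||Q) = 4.03553 - 0.21240 = 3.82313 ≈ 3.8231 bits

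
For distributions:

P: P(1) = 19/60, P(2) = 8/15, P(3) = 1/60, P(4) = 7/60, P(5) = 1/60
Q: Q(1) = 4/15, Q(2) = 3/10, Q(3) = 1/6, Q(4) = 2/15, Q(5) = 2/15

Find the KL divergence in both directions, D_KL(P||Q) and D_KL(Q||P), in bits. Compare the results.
D_KL(P||Q) = 0.3934 bits, D_KL(Q||P) = 0.6642 bits. D_KL(Q||P) is larger than D_KL(P||Q) by 0.2708 bits; the two directions differ.

D_KL(P||Q) = Σ P(x) log₂(P(x)/Q(x))

Computing term by term:
  P(1)·log₂(P(1)/Q(1)) = (19/60)·log₂((19/60)/(4/15)) = 0.07851
  P(2)·log₂(P(2)/Q(2)) = (8/15)·log₂((8/15)/(3/10)) = 0.44271
  P(3)·log₂(P(3)/Q(3)) = (1/60)·log₂((1/60)/(1/6)) = -0.05537
  P(4)·log₂(P(4)/Q(4)) = (7/60)·log₂((7/60)/(2/15)) = -0.02248
  P(5)·log₂(P(5)/Q(5)) = (1/60)·log₂((1/60)/(2/15)) = -0.05000

D_KL(P||Q) = 0.07851 + 0.44271 - 0.05537 - 0.02248 - 0.05000 = 0.39337 ≈ 0.3934 bits

D_KL(Q||P) = Σ Q(x) log₂(Q(x)/P(x))

Computing term by term:
  Q(1)·log₂(Q(1)/P(1)) = (4/15)·log₂((4/15)/(19/60)) = -0.06611
  Q(2)·log₂(Q(2)/P(2)) = (3/10)·log₂((3/10)/(8/15)) = -0.24902
  Q(3)·log₂(Q(3)/P(3)) = (1/6)·log₂((1/6)/(1/60)) = 0.55365
  Q(4)·log₂(Q(4)/P(4)) = (2/15)·log₂((2/15)/(7/60)) = 0.02569
  Q(5)·log₂(Q(5)/P(5)) = (2/15)·log₂((2/15)/(1/60)) = 0.40000

D_KL(Q||P) = -0.06611 - 0.24902 + 0.55365 + 0.02569 + 0.40000 = 0.66421 ≈ 0.6642 bits

These are NOT equal (difference: 0.2708 bits). KL divergence is asymmetric: D_KL(P||Q) ≠ D_KL(Q||P) in general.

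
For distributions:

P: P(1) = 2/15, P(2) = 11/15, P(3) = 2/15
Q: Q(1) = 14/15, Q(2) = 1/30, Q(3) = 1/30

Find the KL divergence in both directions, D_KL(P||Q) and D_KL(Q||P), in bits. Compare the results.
D_KL(P||Q) = 3.1626 bits, D_KL(Q||P) = 2.4049 bits. D_KL(P||Q) is larger than D_KL(Q||P) by 0.7577 bits; the two directions differ.

D_KL(P||Q) = Σ P(x) log₂(P(x)/Q(x))

Computing term by term:
  P(1)·log₂(P(1)/Q(1)) = (2/15)·log₂((2/15)/(14/15)) = -0.37431
  P(2)·log₂(P(2)/Q(2)) = (11/15)·log₂((11/15)/(1/30)) = 3.27025
  P(3)·log₂(P(3)/Q(3)) = (2/15)·log₂((2/15)/(1/30)) = 0.26667

D_KL(P||Q) = -0.37431 + 3.27025 + 0.26667 = 3.16261 ≈ 3.1626 bits

D_KL(Q||P) = Σ Q(x) log₂(Q(x)/P(x))

Computing term by term:
  Q(1)·log₂(Q(1)/P(1)) = (14/15)·log₂((14/15)/(2/15)) = 2.62020
  Q(2)·log₂(Q(2)/P(2)) = (1/30)·log₂((1/30)/(11/15)) = -0.14865
  Q(3)·log₂(Q(3)/P(3)) = (1/30)·log₂((1/30)/(2/15)) = -0.06667

D_KL(Q||P) = 2.62020 - 0.14865 - 0.06667 = 2.40488 ≈ 2.4049 bits

These are NOT equal (difference: 0.7577 bits). KL divergence is asymmetric: D_KL(P||Q) ≠ D_KL(Q||P) in general.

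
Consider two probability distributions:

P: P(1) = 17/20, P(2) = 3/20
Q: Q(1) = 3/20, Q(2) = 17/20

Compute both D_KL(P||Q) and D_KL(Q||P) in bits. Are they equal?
D_KL(P||Q) = 1.7518 bits, D_KL(Q||P) = 1.7518 bits. Yes, in this case they are equal (although KL divergence is not symmetric in general).

D_KL(P||Q) = Σ P(x) log₂(P(x)/Q(x))

Computing term by term:
  P(1)·log₂(P(1)/Q(1)) = (17/20)·log₂((17/20)/(3/20)) = 2.12713
  P(2)·log₂(P(2)/Q(2)) = (3/20)·log₂((3/20)/(17/20)) = -0.37538

D_KL(P||Q) = 2.12713 - 0.37538 = 1.75175 ≈ 1.7518 bits

D_KL(Q||P) = Σ Q(x) log₂(Q(x)/P(x))

Computing term by term:
  Q(1)·log₂(Q(1)/P(1)) = (3/20)·log₂((3/20)/(17/20)) = -0.37538
  Q(2)·log₂(Q(2)/P(2)) = (17/20)·log₂((17/20)/(3/20)) = 2.12713

D_KL(Q||P) = -0.37538 + 2.12713 = 1.75175 ≈ 1.7518 bits

These ARE equal here. Q is P with outcomes relabeled (Q(1) = P(2), Q(2) = P(1)) by a relabeling that is its own inverse, so the two sums contain exactly the same terms in a different order. This is a special case — KL divergence is not symmetric in general: D_KL(P||Q) ≠ D_KL(Q||P) for most P, Q.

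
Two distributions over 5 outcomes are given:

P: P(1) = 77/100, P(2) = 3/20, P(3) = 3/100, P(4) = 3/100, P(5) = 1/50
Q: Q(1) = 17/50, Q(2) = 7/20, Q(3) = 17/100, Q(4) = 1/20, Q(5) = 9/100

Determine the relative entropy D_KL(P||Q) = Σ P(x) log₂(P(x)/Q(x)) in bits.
0.5841 bits

D_KL(P||Q) = Σ P(x) log₂(P(x)/Q(x))

Computing term by term:
  P(1)·log₂(P(1)/Q(1)) = (77/100)·log₂((77/100)/(17/50)) = 0.90808
  P(2)·log₂(P(2)/Q(2)) = (3/20)·log₂((3/20)/(7/20)) = -0.18336
  P(3)·log₂(P(3)/Q(3)) = (3/100)·log₂((3/100)/(17/100)) = -0.07508
  P(4)·log₂(P(4)/Q(4)) = (3/100)·log₂((3/100)/(1/20)) = -0.02211
  P(5)·log₂(P(5)/Q(5)) = (1/50)·log₂((1/50)/(9/100)) = -0.04340

D_KL(P||Q) = 0.90808 - 0.18336 - 0.07508 - 0.02211 - 0.04340 = 0.58413 ≈ 0.5841 bits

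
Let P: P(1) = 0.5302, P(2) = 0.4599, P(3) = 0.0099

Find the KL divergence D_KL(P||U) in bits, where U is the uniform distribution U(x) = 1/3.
0.5183 bits

U(i) = 1/3 for all i

D_KL(P||U) = Σ P(x) log₂(P(x) / (1/3))
           = Σ P(x) log₂(P(x)) + log₂(3)
           = log₂(3) - H(P)

H(P) = -Σ P(x) log₂(P(x)):
  -P(1)·log₂(P(1)) = -(0.5302)·log₂(0.5302) = 0.48534
  -P(2)·log₂(P(2)) = -(0.4599)·log₂(0.4599) = 0.51537
  -P(3)·log₂(P(3)) = -(0.0099)·log₂(0.0099) = 0.06592
H(P) = 0.48534 + 0.51537 + 0.06592 = 1.06663 bits

log₂(3) = 1.58496 bits

D_KL(P||U) = 1.58496 - 1.06663 = 0.51833 ≈ 0.5183 bits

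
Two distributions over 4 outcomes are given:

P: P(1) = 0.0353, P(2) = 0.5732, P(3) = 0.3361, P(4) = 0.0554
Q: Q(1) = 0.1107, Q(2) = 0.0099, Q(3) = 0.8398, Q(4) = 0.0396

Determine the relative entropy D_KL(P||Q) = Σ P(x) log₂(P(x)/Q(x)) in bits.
2.8809 bits

D_KL(P||Q) = Σ P(x) log₂(P(x)/Q(x))

Computing term by term:
  P(1)·log₂(P(1)/Q(1)) = 0.0353·log₂(0.0353/0.1107) = -0.05821
  P(2)·log₂(P(2)/Q(2)) = 0.5732·log₂(0.5732/0.0099) = 3.35635
  P(3)·log₂(P(3)/Q(3)) = 0.3361·log₂(0.3361/0.8398) = -0.44404
  P(4)·log₂(P(4)/Q(4)) = 0.0554·log₂(0.0554/0.0396) = 0.02683

D_KL(P||Q) = -0.05821 + 3.35635 - 0.44404 + 0.02683 = 2.88093 ≈ 2.8809 bits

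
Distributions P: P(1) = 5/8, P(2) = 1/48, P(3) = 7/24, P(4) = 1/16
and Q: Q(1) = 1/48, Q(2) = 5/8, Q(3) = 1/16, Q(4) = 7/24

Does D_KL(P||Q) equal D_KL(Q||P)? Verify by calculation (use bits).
D_KL(P||Q) = 3.4739 bits, D_KL(Q||P) = 3.4739 bits. Yes — for this pair D_KL(P||Q) = D_KL(Q||P).

D_KL(P||Q) = Σ P(x) log₂(P(x)/Q(x))

Computing term by term:
  P(1)·log₂(P(1)/Q(1)) = (5/8)·log₂((5/8)/(1/48)) = 3.06681
  P(2)·log₂(P(2)/Q(2)) = (1/48)·log₂((1/48)/(5/8)) = -0.10223
  P(3)·log₂(P(3)/Q(3)) = (7/24)·log₂((7/24)/(1/16)) = 0.64820
  P(4)·log₂(P(4)/Q(4)) = (1/16)·log₂((1/16)/(7/24)) = -0.13890

D_KL(P||Q) = 3.06681 - 0.10223 + 0.64820 - 0.13890 = 3.47388 ≈ 3.4739 bits

D_KL(Q||P) = Σ Q(x) log₂(Q(x)/P(x))

Computing term by term:
  Q(1)·log₂(Q(1)/P(1)) = (1/48)·log₂((1/48)/(5/8)) = -0.10223
  Q(2)·log₂(Q(2)/P(2)) = (5/8)·log₂((5/8)/(1/48)) = 3.06681
  Q(3)·log₂(Q(3)/P(3)) = (1/16)·log₂((1/16)/(7/24)) = -0.13890
  Q(4)·log₂(Q(4)/P(4)) = (7/24)·log₂((7/24)/(1/16)) = 0.64820

D_KL(Q||P) = -0.10223 + 3.06681 - 0.13890 + 0.64820 = 3.47388 ≈ 3.4739 bits

These ARE equal here. Q is P with outcomes relabeled (Q(1) = P(2), Q(2) = P(1), Q(3) = P(4), Q(4) = P(3)) by a relabeling that is its own inverse, so the two sums contain exactly the same terms in a different order. This is a special case — KL divergence is not symmetric in general: D_KL(P||Q) ≠ D_KL(Q||P) for most P, Q.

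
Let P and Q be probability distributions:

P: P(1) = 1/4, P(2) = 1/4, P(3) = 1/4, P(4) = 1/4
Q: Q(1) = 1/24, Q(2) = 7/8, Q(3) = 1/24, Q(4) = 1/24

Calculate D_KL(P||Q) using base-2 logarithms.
1.4869 bits

D_KL(P||Q) = Σ P(x) log₂(P(x)/Q(x))

Computing term by term:
  P(1)·log₂(P(1)/Q(1)) = (1/4)·log₂((1/4)/(1/24)) = 0.64624
  P(2)·log₂(P(2)/Q(2)) = (1/4)·log₂((1/4)/(7/8)) = -0.45184
  P(3)·log₂(P(3)/Q(3)) = (1/4)·log₂((1/4)/(1/24)) = 0.64624
  P(4)·log₂(P(4)/Q(4)) = (1/4)·log₂((1/4)/(1/24)) = 0.64624

D_KL(P||Q) = 0.64624 - 0.45184 + 0.64624 + 0.64624 = 1.48688 ≈ 1.4869 bits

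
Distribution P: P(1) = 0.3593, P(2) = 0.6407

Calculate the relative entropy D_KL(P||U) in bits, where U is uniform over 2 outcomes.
0.0579 bits

U(i) = 1/2 for all i

D_KL(P||U) = Σ P(x) log₂(P(x) / (1/2))
           = Σ P(x) log₂(P(x)) + log₂(2)
           = log₂(2) - H(P)

H(P) = -Σ P(x) log₂(P(x)):
  -P(1)·log₂(P(1)) = -(0.3593)·log₂(0.3593) = 0.53059
  -P(2)·log₂(P(2)) = -(0.6407)·log₂(0.6407) = 0.41151
H(P) = 0.53059 + 0.41151 = 0.94210 bits

log₂(2) = 1.00000 bits

D_KL(P||U) = 1.00000 - 0.94210 = 0.05790 ≈ 0.0579 bits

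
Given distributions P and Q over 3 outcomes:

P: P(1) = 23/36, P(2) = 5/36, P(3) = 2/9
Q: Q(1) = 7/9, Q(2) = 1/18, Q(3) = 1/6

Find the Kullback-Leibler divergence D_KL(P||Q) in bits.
0.0945 bits

D_KL(P||Q) = Σ P(x) log₂(P(x)/Q(x))

Computing term by term:
  P(1)·log₂(P(1)/Q(1)) = (23/36)·log₂((23/36)/(7/9)) = -0.18131
  P(2)·log₂(P(2)/Q(2)) = (5/36)·log₂((5/36)/(1/18)) = 0.18360
  P(3)·log₂(P(3)/Q(3)) = (2/9)·log₂((2/9)/(1/6)) = 0.09223

D_KL(P||Q) = -0.18131 + 0.18360 + 0.09223 = 0.09452 ≈ 0.0945 bits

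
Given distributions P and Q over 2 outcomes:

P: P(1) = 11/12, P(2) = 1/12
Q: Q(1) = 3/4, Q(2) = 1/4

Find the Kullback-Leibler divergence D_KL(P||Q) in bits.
0.1333 bits

D_KL(P||Q) = Σ P(x) log₂(P(x)/Q(x))

Computing term by term:
  P(1)·log₂(P(1)/Q(1)) = (11/12)·log₂((11/12)/(3/4)) = 0.26538
  P(2)·log₂(P(2)/Q(2)) = (1/12)·log₂((1/12)/(1/4)) = -0.13208

D_KL(P||Q) = 0.26538 - 0.13208 = 0.13330 ≈ 0.1333 bits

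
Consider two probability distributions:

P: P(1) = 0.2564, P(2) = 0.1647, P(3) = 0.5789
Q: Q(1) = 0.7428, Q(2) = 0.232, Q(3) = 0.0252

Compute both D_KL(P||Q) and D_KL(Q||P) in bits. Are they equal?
D_KL(P||Q) = 2.1428 bits, D_KL(Q||P) = 1.1406 bits. No, they are not equal.

D_KL(P||Q) = Σ P(x) log₂(P(x)/Q(x))

Computing term by term:
  P(1)·log₂(P(1)/Q(1)) = 0.2564·log₂(0.2564/0.7428) = -0.39347
  P(2)·log₂(P(2)/Q(2)) = 0.1647·log₂(0.1647/0.232) = -0.08141
  P(3)·log₂(P(3)/Q(3)) = 0.5789·log₂(0.5789/0.0252) = 2.61768

D_KL(P||Q) = -0.39347 - 0.08141 + 2.61768 = 2.14280 ≈ 2.1428 bits

D_KL(Q||P) = Σ Q(x) log₂(Q(x)/P(x))

Computing term by term:
  Q(1)·log₂(Q(1)/P(1)) = 0.7428·log₂(0.7428/0.2564) = 1.13988
  Q(2)·log₂(Q(2)/P(2)) = 0.232·log₂(0.232/0.1647) = 0.11467
  Q(3)·log₂(Q(3)/P(3)) = 0.0252·log₂(0.0252/0.5789) = -0.11395

D_KL(Q||P) = 1.13988 + 0.11467 - 0.11395 = 1.14060 ≈ 1.1406 bits

These are NOT equal (difference: 1.0022 bits). KL divergence is asymmetric: D_KL(P||Q) ≠ D_KL(Q||P) in general.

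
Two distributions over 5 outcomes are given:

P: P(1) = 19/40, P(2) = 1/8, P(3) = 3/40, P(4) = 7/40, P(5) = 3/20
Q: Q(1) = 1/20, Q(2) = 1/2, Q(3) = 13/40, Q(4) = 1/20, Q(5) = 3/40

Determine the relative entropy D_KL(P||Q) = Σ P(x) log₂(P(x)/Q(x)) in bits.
1.6004 bits

D_KL(P||Q) = Σ P(x) log₂(P(x)/Q(x))

Computing term by term:
  P(1)·log₂(P(1)/Q(1)) = (19/40)·log₂((19/40)/(1/20)) = 1.54277
  P(2)·log₂(P(2)/Q(2)) = (1/8)·log₂((1/8)/(1/2)) = -0.25000
  P(3)·log₂(P(3)/Q(3)) = (3/40)·log₂((3/40)/(13/40)) = -0.15866
  P(4)·log₂(P(4)/Q(4)) = (7/40)·log₂((7/40)/(1/20)) = 0.31629
  P(5)·log₂(P(5)/Q(5)) = (3/20)·log₂((3/20)/(3/40)) = 0.15000

D_KL(P||Q) = 1.54277 - 0.25000 - 0.15866 + 0.31629 + 0.15000 = 1.60040 ≈ 1.6004 bits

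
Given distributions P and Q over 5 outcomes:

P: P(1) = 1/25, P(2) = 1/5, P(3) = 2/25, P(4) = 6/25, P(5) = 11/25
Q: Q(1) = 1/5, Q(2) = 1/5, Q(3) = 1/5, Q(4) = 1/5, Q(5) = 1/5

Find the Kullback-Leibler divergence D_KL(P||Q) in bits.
0.3650 bits

D_KL(P||Q) = Σ P(x) log₂(P(x)/Q(x))

Computing term by term:
  P(1)·log₂(P(1)/Q(1)) = (1/25)·log₂((1/25)/(1/5)) = -0.09288
  P(2)·log₂(P(2)/Q(2)) = (1/5)·log₂((1/5)/(1/5)) = 0.00000
  P(3)·log₂(P(3)/Q(3)) = (2/25)·log₂((2/25)/(1/5)) = -0.10575
  P(4)·log₂(P(4)/Q(4)) = (6/25)·log₂((6/25)/(1/5)) = 0.06313
  P(5)·log₂(P(5)/Q(5)) = (11/25)·log₂((11/25)/(1/5)) = 0.50050

D_KL(P||Q) = -0.09288 + 0.00000 - 0.10575 + 0.06313 + 0.50050 = 0.36500 ≈ 0.3650 bits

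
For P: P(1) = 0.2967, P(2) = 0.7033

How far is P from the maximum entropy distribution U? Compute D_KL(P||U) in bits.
0.1228 bits

U(i) = 1/2 for all i

D_KL(P||U) = Σ P(x) log₂(P(x) / (1/2))
           = Σ P(x) log₂(P(x)) + log₂(2)
           = log₂(2) - H(P)

H(P) = -Σ P(x) log₂(P(x)):
  -P(1)·log₂(P(1)) = -(0.2967)·log₂(0.2967) = 0.52009
  -P(2)·log₂(P(2)) = -(0.7033)·log₂(0.7033) = 0.35713
H(P) = 0.52009 + 0.35713 = 0.87722 bits

log₂(2) = 1.00000 bits

D_KL(P||U) = 1.00000 - 0.87722 = 0.12278 ≈ 0.1228 bits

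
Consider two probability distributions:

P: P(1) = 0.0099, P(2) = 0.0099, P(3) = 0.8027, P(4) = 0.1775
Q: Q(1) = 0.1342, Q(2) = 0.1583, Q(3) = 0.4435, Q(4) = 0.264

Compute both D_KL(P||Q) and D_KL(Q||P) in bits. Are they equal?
D_KL(P||Q) = 0.5086 bits, D_KL(Q||P) = 0.9094 bits. No, they are not equal.

D_KL(P||Q) = Σ P(x) log₂(P(x)/Q(x))

Computing term by term:
  P(1)·log₂(P(1)/Q(1)) = 0.0099·log₂(0.0099/0.1342) = -0.03723
  P(2)·log₂(P(2)/Q(2)) = 0.0099·log₂(0.0099/0.1583) = -0.03959
  P(3)·log₂(P(3)/Q(3)) = 0.8027·log₂(0.8027/0.4435) = 0.68705
  P(4)·log₂(P(4)/Q(4)) = 0.1775·log₂(0.1775/0.264) = -0.10166

D_KL(P||Q) = -0.03723 - 0.03959 + 0.68705 - 0.10166 = 0.50857 ≈ 0.5086 bits

D_KL(Q||P) = Σ Q(x) log₂(Q(x)/P(x))

Computing term by term:
  Q(1)·log₂(Q(1)/P(1)) = 0.1342·log₂(0.1342/0.0099) = 0.50470
  Q(2)·log₂(Q(2)/P(2)) = 0.1583·log₂(0.1583/0.0099) = 0.63306
  Q(3)·log₂(Q(3)/P(3)) = 0.4435·log₂(0.4435/0.8027) = -0.37960
  Q(4)·log₂(Q(4)/P(4)) = 0.264·log₂(0.264/0.1775) = 0.15120

D_KL(Q||P) = 0.50470 + 0.63306 - 0.37960 + 0.15120 = 0.90936 ≈ 0.9094 bits

These are NOT equal (difference: 0.4008 bits). KL divergence is asymmetric: D_KL(P||Q) ≠ D_KL(Q||P) in general.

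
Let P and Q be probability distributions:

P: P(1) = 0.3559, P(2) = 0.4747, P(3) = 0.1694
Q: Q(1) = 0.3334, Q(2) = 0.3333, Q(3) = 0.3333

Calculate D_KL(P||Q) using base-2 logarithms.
0.1103 bits

D_KL(P||Q) = Σ P(x) log₂(P(x)/Q(x))

Computing term by term:
  P(1)·log₂(P(1)/Q(1)) = 0.3559·log₂(0.3559/0.3334) = 0.03353
  P(2)·log₂(P(2)/Q(2)) = 0.4747·log₂(0.4747/0.3333) = 0.24219
  P(3)·log₂(P(3)/Q(3)) = 0.1694·log₂(0.1694/0.3333) = -0.16540

D_KL(P||Q) = 0.03353 + 0.24219 - 0.16540 = 0.11032 ≈ 0.1103 bits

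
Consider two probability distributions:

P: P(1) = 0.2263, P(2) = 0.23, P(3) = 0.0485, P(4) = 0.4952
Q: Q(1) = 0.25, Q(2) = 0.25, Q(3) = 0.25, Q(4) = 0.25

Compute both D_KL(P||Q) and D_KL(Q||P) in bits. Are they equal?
D_KL(P||Q) = 0.3134 bits, D_KL(Q||P) = 0.4109 bits. No, they are not equal.

D_KL(P||Q) = Σ P(x) log₂(P(x)/Q(x))

Computing term by term:
  P(1)·log₂(P(1)/Q(1)) = 0.2263·log₂(0.2263/0.25) = -0.03252
  P(2)·log₂(P(2)/Q(2)) = 0.23·log₂(0.23/0.25) = -0.02767
  P(3)·log₂(P(3)/Q(3)) = 0.0485·log₂(0.0485/0.25) = -0.11474
  P(4)·log₂(P(4)/Q(4)) = 0.4952·log₂(0.4952/0.25) = 0.48831

D_KL(P||Q) = -0.03252 - 0.02767 - 0.11474 + 0.48831 = 0.31338 ≈ 0.3134 bits

D_KL(Q||P) = Σ Q(x) log₂(Q(x)/P(x))

Computing term by term:
  Q(1)·log₂(Q(1)/P(1)) = 0.25·log₂(0.25/0.2263) = 0.03592
  Q(2)·log₂(Q(2)/P(2)) = 0.25·log₂(0.25/0.23) = 0.03007
  Q(3)·log₂(Q(3)/P(3)) = 0.25·log₂(0.25/0.0485) = 0.59147
  Q(4)·log₂(Q(4)/P(4)) = 0.25·log₂(0.25/0.4952) = -0.24652

D_KL(Q||P) = 0.03592 + 0.03007 + 0.59147 - 0.24652 = 0.41094 ≈ 0.4109 bits

These are NOT equal (difference: 0.0975 bits). KL divergence is asymmetric: D_KL(P||Q) ≠ D_KL(Q||P) in general.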